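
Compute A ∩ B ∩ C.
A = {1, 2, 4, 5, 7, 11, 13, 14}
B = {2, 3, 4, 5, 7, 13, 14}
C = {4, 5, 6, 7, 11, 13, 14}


Set A = {1, 2, 4, 5, 7, 11, 13, 14}
Set B = {2, 3, 4, 5, 7, 13, 14}
Set C = {4, 5, 6, 7, 11, 13, 14}
First, A ∩ B = {2, 4, 5, 7, 13, 14}
Then, (A ∩ B) ∩ C = {4, 5, 7, 13, 14}

{4, 5, 7, 13, 14}


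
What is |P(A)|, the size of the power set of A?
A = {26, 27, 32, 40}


Set A = {26, 27, 32, 40}
|A| = 4
The power set P(A) contains all subsets of A.
|P(A)| = 2^|A| = 2^4 = 16

16


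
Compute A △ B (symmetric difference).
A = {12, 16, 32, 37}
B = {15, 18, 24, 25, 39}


Set A = {12, 16, 32, 37}
Set B = {15, 18, 24, 25, 39}
A △ B = (A \ B) ∪ (B \ A)
Elements in A but not B: {12, 16, 32, 37}
Elements in B but not A: {15, 18, 24, 25, 39}
A △ B = {12, 15, 16, 18, 24, 25, 32, 37, 39}

{12, 15, 16, 18, 24, 25, 32, 37, 39}


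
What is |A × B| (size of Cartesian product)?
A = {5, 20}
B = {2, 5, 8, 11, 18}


Set A = {5, 20} has 2 elements.
Set B = {2, 5, 8, 11, 18} has 5 elements.
|A × B| = |A| × |B| = 2 × 5 = 10

10


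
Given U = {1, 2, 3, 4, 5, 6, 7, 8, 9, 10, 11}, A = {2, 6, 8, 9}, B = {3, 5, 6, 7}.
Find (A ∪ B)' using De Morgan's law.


U = {1, 2, 3, 4, 5, 6, 7, 8, 9, 10, 11}
A = {2, 6, 8, 9}, B = {3, 5, 6, 7}
A ∪ B = {2, 3, 5, 6, 7, 8, 9}
(A ∪ B)' = U \ (A ∪ B) = {1, 4, 10, 11}
Verification via A' ∩ B': A' = {1, 3, 4, 5, 7, 10, 11}, B' = {1, 2, 4, 8, 9, 10, 11}
A' ∩ B' = {1, 4, 10, 11} ✓

{1, 4, 10, 11}


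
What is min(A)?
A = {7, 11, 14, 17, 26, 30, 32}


Set A = {7, 11, 14, 17, 26, 30, 32}
Elements in ascending order: 7, 11, 14, 17, 26, 30, 32
The smallest element is 7.

7


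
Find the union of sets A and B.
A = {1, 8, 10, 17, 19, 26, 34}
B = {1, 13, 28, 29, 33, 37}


Set A = {1, 8, 10, 17, 19, 26, 34}
Set B = {1, 13, 28, 29, 33, 37}
A ∪ B includes all elements in either set.
Elements from A: {1, 8, 10, 17, 19, 26, 34}
Elements from B not already included: {13, 28, 29, 33, 37}
A ∪ B = {1, 8, 10, 13, 17, 19, 26, 28, 29, 33, 34, 37}

{1, 8, 10, 13, 17, 19, 26, 28, 29, 33, 34, 37}


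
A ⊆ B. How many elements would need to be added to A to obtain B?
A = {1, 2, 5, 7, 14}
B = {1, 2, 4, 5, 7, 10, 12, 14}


Set A = {1, 2, 5, 7, 14}, |A| = 5
Set B = {1, 2, 4, 5, 7, 10, 12, 14}, |B| = 8
Since A ⊆ B: B \ A = {4, 10, 12}
|B| - |A| = 8 - 5 = 3

3


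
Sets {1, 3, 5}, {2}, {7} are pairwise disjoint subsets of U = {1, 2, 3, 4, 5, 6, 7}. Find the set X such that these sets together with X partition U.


U = {1, 2, 3, 4, 5, 6, 7}
Shown blocks: {1, 3, 5}, {2}, {7}
A partition's blocks are pairwise disjoint and cover U, so the missing block = U \ (union of shown blocks).
Union of shown blocks: {1, 2, 3, 5, 7}
Missing block = U \ (union) = {4, 6}

{4, 6}


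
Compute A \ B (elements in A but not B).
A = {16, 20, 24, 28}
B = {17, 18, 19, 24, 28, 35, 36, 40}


Set A = {16, 20, 24, 28}
Set B = {17, 18, 19, 24, 28, 35, 36, 40}
A \ B includes elements in A that are not in B.
Check each element of A:
16 (not in B, keep), 20 (not in B, keep), 24 (in B, remove), 28 (in B, remove)
A \ B = {16, 20}

{16, 20}


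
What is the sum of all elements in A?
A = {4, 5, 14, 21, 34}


Set A = {4, 5, 14, 21, 34}
Sum = 4 + 5 + 14 + 21 + 34 = 78

78


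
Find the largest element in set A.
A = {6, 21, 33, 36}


Set A = {6, 21, 33, 36}
Elements in ascending order: 6, 21, 33, 36
The largest element is 36.

36


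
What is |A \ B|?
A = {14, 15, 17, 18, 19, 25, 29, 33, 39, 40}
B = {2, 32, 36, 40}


Set A = {14, 15, 17, 18, 19, 25, 29, 33, 39, 40}
Set B = {2, 32, 36, 40}
A \ B = {14, 15, 17, 18, 19, 25, 29, 33, 39}
|A \ B| = 9

9


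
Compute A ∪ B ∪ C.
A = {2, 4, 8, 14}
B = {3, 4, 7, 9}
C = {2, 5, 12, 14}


Set A = {2, 4, 8, 14}
Set B = {3, 4, 7, 9}
Set C = {2, 5, 12, 14}
First, A ∪ B = {2, 3, 4, 7, 8, 9, 14}
Then, (A ∪ B) ∪ C = {2, 3, 4, 5, 7, 8, 9, 12, 14}

{2, 3, 4, 5, 7, 8, 9, 12, 14}


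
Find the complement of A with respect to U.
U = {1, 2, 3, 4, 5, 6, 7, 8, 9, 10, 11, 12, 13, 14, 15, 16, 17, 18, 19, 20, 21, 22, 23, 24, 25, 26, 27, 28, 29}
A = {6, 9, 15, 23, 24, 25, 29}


Universal set U = {1, 2, 3, 4, 5, 6, 7, 8, 9, 10, 11, 12, 13, 14, 15, 16, 17, 18, 19, 20, 21, 22, 23, 24, 25, 26, 27, 28, 29}
Set A = {6, 9, 15, 23, 24, 25, 29}
A' = U \ A = elements in U but not in A
Checking each element of U:
1 (not in A, include), 2 (not in A, include), 3 (not in A, include), 4 (not in A, include), 5 (not in A, include), 6 (in A, exclude), 7 (not in A, include), 8 (not in A, include), 9 (in A, exclude), 10 (not in A, include), 11 (not in A, include), 12 (not in A, include), 13 (not in A, include), 14 (not in A, include), 15 (in A, exclude), 16 (not in A, include), 17 (not in A, include), 18 (not in A, include), 19 (not in A, include), 20 (not in A, include), 21 (not in A, include), 22 (not in A, include), 23 (in A, exclude), 24 (in A, exclude), 25 (in A, exclude), 26 (not in A, include), 27 (not in A, include), 28 (not in A, include), 29 (in A, exclude)
A' = {1, 2, 3, 4, 5, 7, 8, 10, 11, 12, 13, 14, 16, 17, 18, 19, 20, 21, 22, 26, 27, 28}

{1, 2, 3, 4, 5, 7, 8, 10, 11, 12, 13, 14, 16, 17, 18, 19, 20, 21, 22, 26, 27, 28}


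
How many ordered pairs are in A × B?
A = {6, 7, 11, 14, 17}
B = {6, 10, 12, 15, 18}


Set A = {6, 7, 11, 14, 17} has 5 elements.
Set B = {6, 10, 12, 15, 18} has 5 elements.
|A × B| = |A| × |B| = 5 × 5 = 25

25


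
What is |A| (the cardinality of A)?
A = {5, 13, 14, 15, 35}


Set A = {5, 13, 14, 15, 35}
Listing elements: 5, 13, 14, 15, 35
Counting: 5 elements
|A| = 5

5


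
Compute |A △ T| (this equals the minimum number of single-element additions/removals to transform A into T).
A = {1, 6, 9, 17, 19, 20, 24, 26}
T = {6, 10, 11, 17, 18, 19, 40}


Set A = {1, 6, 9, 17, 19, 20, 24, 26}
Set T = {6, 10, 11, 17, 18, 19, 40}
Elements to remove from A (in A, not in T): {1, 9, 20, 24, 26} → 5 removals
Elements to add to A (in T, not in A): {10, 11, 18, 40} → 4 additions
Total edits = 5 + 4 = 9

9


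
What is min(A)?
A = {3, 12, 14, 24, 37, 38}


Set A = {3, 12, 14, 24, 37, 38}
Elements in ascending order: 3, 12, 14, 24, 37, 38
The smallest element is 3.

3


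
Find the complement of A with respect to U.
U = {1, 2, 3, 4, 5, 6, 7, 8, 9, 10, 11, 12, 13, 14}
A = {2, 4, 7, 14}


Universal set U = {1, 2, 3, 4, 5, 6, 7, 8, 9, 10, 11, 12, 13, 14}
Set A = {2, 4, 7, 14}
A' = U \ A = elements in U but not in A
Checking each element of U:
1 (not in A, include), 2 (in A, exclude), 3 (not in A, include), 4 (in A, exclude), 5 (not in A, include), 6 (not in A, include), 7 (in A, exclude), 8 (not in A, include), 9 (not in A, include), 10 (not in A, include), 11 (not in A, include), 12 (not in A, include), 13 (not in A, include), 14 (in A, exclude)
A' = {1, 3, 5, 6, 8, 9, 10, 11, 12, 13}

{1, 3, 5, 6, 8, 9, 10, 11, 12, 13}


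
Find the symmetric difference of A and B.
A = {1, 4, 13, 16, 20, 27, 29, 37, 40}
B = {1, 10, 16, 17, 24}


Set A = {1, 4, 13, 16, 20, 27, 29, 37, 40}
Set B = {1, 10, 16, 17, 24}
A △ B = (A \ B) ∪ (B \ A)
Elements in A but not B: {4, 13, 20, 27, 29, 37, 40}
Elements in B but not A: {10, 17, 24}
A △ B = {4, 10, 13, 17, 20, 24, 27, 29, 37, 40}

{4, 10, 13, 17, 20, 24, 27, 29, 37, 40}


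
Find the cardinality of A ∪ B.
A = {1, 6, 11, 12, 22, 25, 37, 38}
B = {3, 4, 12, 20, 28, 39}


Set A = {1, 6, 11, 12, 22, 25, 37, 38}, |A| = 8
Set B = {3, 4, 12, 20, 28, 39}, |B| = 6
A ∩ B = {12}, |A ∩ B| = 1
|A ∪ B| = |A| + |B| - |A ∩ B| = 8 + 6 - 1 = 13

13


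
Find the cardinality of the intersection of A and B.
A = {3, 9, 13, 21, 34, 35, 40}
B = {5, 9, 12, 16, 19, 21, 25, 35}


Set A = {3, 9, 13, 21, 34, 35, 40}
Set B = {5, 9, 12, 16, 19, 21, 25, 35}
A ∩ B = {9, 21, 35}
|A ∩ B| = 3

3


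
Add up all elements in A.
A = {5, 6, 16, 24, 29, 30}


Set A = {5, 6, 16, 24, 29, 30}
Sum = 5 + 6 + 16 + 24 + 29 + 30 = 110

110


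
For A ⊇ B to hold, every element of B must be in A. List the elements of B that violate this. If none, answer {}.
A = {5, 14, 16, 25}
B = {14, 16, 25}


Set A = {5, 14, 16, 25}
Set B = {14, 16, 25}
Check each element of B against A:
14 ∈ A, 16 ∈ A, 25 ∈ A
Elements of B not in A: {}

{}


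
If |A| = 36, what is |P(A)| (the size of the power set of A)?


The set has 36 elements.
The power set contains all possible subsets.
|P(A)| = 2^|A| = 2^36 = 68719476736

68719476736


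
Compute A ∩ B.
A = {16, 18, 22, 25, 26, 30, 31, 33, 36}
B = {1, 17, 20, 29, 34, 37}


Set A = {16, 18, 22, 25, 26, 30, 31, 33, 36}
Set B = {1, 17, 20, 29, 34, 37}
A ∩ B includes only elements in both sets.
Check each element of A against B:
16 ✗, 18 ✗, 22 ✗, 25 ✗, 26 ✗, 30 ✗, 31 ✗, 33 ✗, 36 ✗
A ∩ B = {}

{}


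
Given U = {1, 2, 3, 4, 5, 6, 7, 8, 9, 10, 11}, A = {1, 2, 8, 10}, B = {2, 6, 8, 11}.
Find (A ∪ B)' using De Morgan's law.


U = {1, 2, 3, 4, 5, 6, 7, 8, 9, 10, 11}
A = {1, 2, 8, 10}, B = {2, 6, 8, 11}
A ∪ B = {1, 2, 6, 8, 10, 11}
(A ∪ B)' = U \ (A ∪ B) = {3, 4, 5, 7, 9}
Verification via A' ∩ B': A' = {3, 4, 5, 6, 7, 9, 11}, B' = {1, 3, 4, 5, 7, 9, 10}
A' ∩ B' = {3, 4, 5, 7, 9} ✓

{3, 4, 5, 7, 9}


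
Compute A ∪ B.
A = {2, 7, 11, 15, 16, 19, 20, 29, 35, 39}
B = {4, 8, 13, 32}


Set A = {2, 7, 11, 15, 16, 19, 20, 29, 35, 39}
Set B = {4, 8, 13, 32}
A ∪ B includes all elements in either set.
Elements from A: {2, 7, 11, 15, 16, 19, 20, 29, 35, 39}
Elements from B not already included: {4, 8, 13, 32}
A ∪ B = {2, 4, 7, 8, 11, 13, 15, 16, 19, 20, 29, 32, 35, 39}

{2, 4, 7, 8, 11, 13, 15, 16, 19, 20, 29, 32, 35, 39}


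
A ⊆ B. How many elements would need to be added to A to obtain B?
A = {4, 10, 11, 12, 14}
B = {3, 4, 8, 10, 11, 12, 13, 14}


Set A = {4, 10, 11, 12, 14}, |A| = 5
Set B = {3, 4, 8, 10, 11, 12, 13, 14}, |B| = 8
Since A ⊆ B: B \ A = {3, 8, 13}
|B| - |A| = 8 - 5 = 3

3


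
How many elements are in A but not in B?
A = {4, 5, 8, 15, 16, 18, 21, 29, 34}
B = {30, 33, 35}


Set A = {4, 5, 8, 15, 16, 18, 21, 29, 34}
Set B = {30, 33, 35}
A \ B = {4, 5, 8, 15, 16, 18, 21, 29, 34}
|A \ B| = 9

9


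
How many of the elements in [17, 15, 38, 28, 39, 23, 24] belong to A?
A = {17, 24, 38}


Set A = {17, 24, 38}
Candidates: [17, 15, 38, 28, 39, 23, 24]
Check each candidate:
17 ∈ A, 15 ∉ A, 38 ∈ A, 28 ∉ A, 39 ∉ A, 23 ∉ A, 24 ∈ A
Count of candidates in A: 3

3


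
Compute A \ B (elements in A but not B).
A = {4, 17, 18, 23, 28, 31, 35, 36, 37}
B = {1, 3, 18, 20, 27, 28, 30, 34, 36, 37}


Set A = {4, 17, 18, 23, 28, 31, 35, 36, 37}
Set B = {1, 3, 18, 20, 27, 28, 30, 34, 36, 37}
A \ B includes elements in A that are not in B.
Check each element of A:
4 (not in B, keep), 17 (not in B, keep), 18 (in B, remove), 23 (not in B, keep), 28 (in B, remove), 31 (not in B, keep), 35 (not in B, keep), 36 (in B, remove), 37 (in B, remove)
A \ B = {4, 17, 23, 31, 35}

{4, 17, 23, 31, 35}


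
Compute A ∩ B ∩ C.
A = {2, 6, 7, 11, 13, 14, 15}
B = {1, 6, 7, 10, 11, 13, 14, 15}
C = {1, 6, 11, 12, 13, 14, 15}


Set A = {2, 6, 7, 11, 13, 14, 15}
Set B = {1, 6, 7, 10, 11, 13, 14, 15}
Set C = {1, 6, 11, 12, 13, 14, 15}
First, A ∩ B = {6, 7, 11, 13, 14, 15}
Then, (A ∩ B) ∩ C = {6, 11, 13, 14, 15}

{6, 11, 13, 14, 15}


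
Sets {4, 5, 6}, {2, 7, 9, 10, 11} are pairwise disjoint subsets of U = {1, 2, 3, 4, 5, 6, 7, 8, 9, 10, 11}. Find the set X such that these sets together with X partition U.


U = {1, 2, 3, 4, 5, 6, 7, 8, 9, 10, 11}
Shown blocks: {4, 5, 6}, {2, 7, 9, 10, 11}
A partition's blocks are pairwise disjoint and cover U, so the missing block = U \ (union of shown blocks).
Union of shown blocks: {2, 4, 5, 6, 7, 9, 10, 11}
Missing block = U \ (union) = {1, 3, 8}

{1, 3, 8}


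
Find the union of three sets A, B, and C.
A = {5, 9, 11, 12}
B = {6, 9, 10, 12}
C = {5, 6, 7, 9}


Set A = {5, 9, 11, 12}
Set B = {6, 9, 10, 12}
Set C = {5, 6, 7, 9}
First, A ∪ B = {5, 6, 9, 10, 11, 12}
Then, (A ∪ B) ∪ C = {5, 6, 7, 9, 10, 11, 12}

{5, 6, 7, 9, 10, 11, 12}


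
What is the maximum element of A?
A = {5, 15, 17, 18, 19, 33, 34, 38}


Set A = {5, 15, 17, 18, 19, 33, 34, 38}
Elements in ascending order: 5, 15, 17, 18, 19, 33, 34, 38
The largest element is 38.

38


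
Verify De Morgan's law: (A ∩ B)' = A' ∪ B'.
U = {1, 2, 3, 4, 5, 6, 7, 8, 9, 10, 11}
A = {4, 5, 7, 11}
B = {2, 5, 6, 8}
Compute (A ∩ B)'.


U = {1, 2, 3, 4, 5, 6, 7, 8, 9, 10, 11}
A = {4, 5, 7, 11}, B = {2, 5, 6, 8}
A ∩ B = {5}
(A ∩ B)' = U \ (A ∩ B) = {1, 2, 3, 4, 6, 7, 8, 9, 10, 11}
Verification via A' ∪ B': A' = {1, 2, 3, 6, 8, 9, 10}, B' = {1, 3, 4, 7, 9, 10, 11}
A' ∪ B' = {1, 2, 3, 4, 6, 7, 8, 9, 10, 11} ✓

{1, 2, 3, 4, 6, 7, 8, 9, 10, 11}


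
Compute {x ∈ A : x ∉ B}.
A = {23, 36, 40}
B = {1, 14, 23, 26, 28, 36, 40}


Set A = {23, 36, 40}
Set B = {1, 14, 23, 26, 28, 36, 40}
Check each element of A against B:
23 ∈ B, 36 ∈ B, 40 ∈ B
Elements of A not in B: {}

{}


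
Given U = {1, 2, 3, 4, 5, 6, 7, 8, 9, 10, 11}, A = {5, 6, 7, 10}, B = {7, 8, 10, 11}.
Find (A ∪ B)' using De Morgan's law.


U = {1, 2, 3, 4, 5, 6, 7, 8, 9, 10, 11}
A = {5, 6, 7, 10}, B = {7, 8, 10, 11}
A ∪ B = {5, 6, 7, 8, 10, 11}
(A ∪ B)' = U \ (A ∪ B) = {1, 2, 3, 4, 9}
Verification via A' ∩ B': A' = {1, 2, 3, 4, 8, 9, 11}, B' = {1, 2, 3, 4, 5, 6, 9}
A' ∩ B' = {1, 2, 3, 4, 9} ✓

{1, 2, 3, 4, 9}


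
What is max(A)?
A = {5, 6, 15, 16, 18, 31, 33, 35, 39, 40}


Set A = {5, 6, 15, 16, 18, 31, 33, 35, 39, 40}
Elements in ascending order: 5, 6, 15, 16, 18, 31, 33, 35, 39, 40
The largest element is 40.

40


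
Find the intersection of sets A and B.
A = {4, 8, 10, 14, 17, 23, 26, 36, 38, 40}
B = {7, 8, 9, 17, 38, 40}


Set A = {4, 8, 10, 14, 17, 23, 26, 36, 38, 40}
Set B = {7, 8, 9, 17, 38, 40}
A ∩ B includes only elements in both sets.
Check each element of A against B:
4 ✗, 8 ✓, 10 ✗, 14 ✗, 17 ✓, 23 ✗, 26 ✗, 36 ✗, 38 ✓, 40 ✓
A ∩ B = {8, 17, 38, 40}

{8, 17, 38, 40}


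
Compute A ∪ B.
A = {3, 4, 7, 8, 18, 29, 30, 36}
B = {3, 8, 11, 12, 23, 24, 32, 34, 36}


Set A = {3, 4, 7, 8, 18, 29, 30, 36}
Set B = {3, 8, 11, 12, 23, 24, 32, 34, 36}
A ∪ B includes all elements in either set.
Elements from A: {3, 4, 7, 8, 18, 29, 30, 36}
Elements from B not already included: {11, 12, 23, 24, 32, 34}
A ∪ B = {3, 4, 7, 8, 11, 12, 18, 23, 24, 29, 30, 32, 34, 36}

{3, 4, 7, 8, 11, 12, 18, 23, 24, 29, 30, 32, 34, 36}


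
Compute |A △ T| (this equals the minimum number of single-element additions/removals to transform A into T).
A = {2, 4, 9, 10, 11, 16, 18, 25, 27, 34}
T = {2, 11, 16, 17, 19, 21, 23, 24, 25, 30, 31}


Set A = {2, 4, 9, 10, 11, 16, 18, 25, 27, 34}
Set T = {2, 11, 16, 17, 19, 21, 23, 24, 25, 30, 31}
Elements to remove from A (in A, not in T): {4, 9, 10, 18, 27, 34} → 6 removals
Elements to add to A (in T, not in A): {17, 19, 21, 23, 24, 30, 31} → 7 additions
Total edits = 6 + 7 = 13

13


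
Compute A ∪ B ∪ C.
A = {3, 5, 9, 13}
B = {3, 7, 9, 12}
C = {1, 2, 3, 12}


Set A = {3, 5, 9, 13}
Set B = {3, 7, 9, 12}
Set C = {1, 2, 3, 12}
First, A ∪ B = {3, 5, 7, 9, 12, 13}
Then, (A ∪ B) ∪ C = {1, 2, 3, 5, 7, 9, 12, 13}

{1, 2, 3, 5, 7, 9, 12, 13}


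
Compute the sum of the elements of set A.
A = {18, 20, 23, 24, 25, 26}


Set A = {18, 20, 23, 24, 25, 26}
Sum = 18 + 20 + 23 + 24 + 25 + 26 = 136

136


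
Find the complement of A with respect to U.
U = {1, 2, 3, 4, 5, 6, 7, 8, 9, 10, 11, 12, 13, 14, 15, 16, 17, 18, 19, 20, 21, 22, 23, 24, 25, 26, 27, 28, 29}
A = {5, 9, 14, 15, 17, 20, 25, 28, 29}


Universal set U = {1, 2, 3, 4, 5, 6, 7, 8, 9, 10, 11, 12, 13, 14, 15, 16, 17, 18, 19, 20, 21, 22, 23, 24, 25, 26, 27, 28, 29}
Set A = {5, 9, 14, 15, 17, 20, 25, 28, 29}
A' = U \ A = elements in U but not in A
Checking each element of U:
1 (not in A, include), 2 (not in A, include), 3 (not in A, include), 4 (not in A, include), 5 (in A, exclude), 6 (not in A, include), 7 (not in A, include), 8 (not in A, include), 9 (in A, exclude), 10 (not in A, include), 11 (not in A, include), 12 (not in A, include), 13 (not in A, include), 14 (in A, exclude), 15 (in A, exclude), 16 (not in A, include), 17 (in A, exclude), 18 (not in A, include), 19 (not in A, include), 20 (in A, exclude), 21 (not in A, include), 22 (not in A, include), 23 (not in A, include), 24 (not in A, include), 25 (in A, exclude), 26 (not in A, include), 27 (not in A, include), 28 (in A, exclude), 29 (in A, exclude)
A' = {1, 2, 3, 4, 6, 7, 8, 10, 11, 12, 13, 16, 18, 19, 21, 22, 23, 24, 26, 27}

{1, 2, 3, 4, 6, 7, 8, 10, 11, 12, 13, 16, 18, 19, 21, 22, 23, 24, 26, 27}


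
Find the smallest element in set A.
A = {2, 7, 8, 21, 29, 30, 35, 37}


Set A = {2, 7, 8, 21, 29, 30, 35, 37}
Elements in ascending order: 2, 7, 8, 21, 29, 30, 35, 37
The smallest element is 2.

2


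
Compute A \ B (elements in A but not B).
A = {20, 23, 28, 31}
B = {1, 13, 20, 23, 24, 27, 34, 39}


Set A = {20, 23, 28, 31}
Set B = {1, 13, 20, 23, 24, 27, 34, 39}
A \ B includes elements in A that are not in B.
Check each element of A:
20 (in B, remove), 23 (in B, remove), 28 (not in B, keep), 31 (not in B, keep)
A \ B = {28, 31}

{28, 31}


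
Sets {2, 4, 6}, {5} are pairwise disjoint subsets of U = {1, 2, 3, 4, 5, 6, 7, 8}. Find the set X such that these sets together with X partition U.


U = {1, 2, 3, 4, 5, 6, 7, 8}
Shown blocks: {2, 4, 6}, {5}
A partition's blocks are pairwise disjoint and cover U, so the missing block = U \ (union of shown blocks).
Union of shown blocks: {2, 4, 5, 6}
Missing block = U \ (union) = {1, 3, 7, 8}

{1, 3, 7, 8}


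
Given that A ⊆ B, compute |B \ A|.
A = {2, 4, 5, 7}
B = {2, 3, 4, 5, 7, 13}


Set A = {2, 4, 5, 7}, |A| = 4
Set B = {2, 3, 4, 5, 7, 13}, |B| = 6
Since A ⊆ B: B \ A = {3, 13}
|B| - |A| = 6 - 4 = 2

2


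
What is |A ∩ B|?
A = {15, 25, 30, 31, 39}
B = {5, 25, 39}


Set A = {15, 25, 30, 31, 39}
Set B = {5, 25, 39}
A ∩ B = {25, 39}
|A ∩ B| = 2

2


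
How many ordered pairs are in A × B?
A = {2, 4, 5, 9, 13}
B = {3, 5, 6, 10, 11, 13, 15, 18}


Set A = {2, 4, 5, 9, 13} has 5 elements.
Set B = {3, 5, 6, 10, 11, 13, 15, 18} has 8 elements.
|A × B| = |A| × |B| = 5 × 8 = 40

40


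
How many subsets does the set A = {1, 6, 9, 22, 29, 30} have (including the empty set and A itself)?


Set A = {1, 6, 9, 22, 29, 30}
|A| = 6
The power set P(A) contains all subsets of A.
|P(A)| = 2^|A| = 2^6 = 64

64


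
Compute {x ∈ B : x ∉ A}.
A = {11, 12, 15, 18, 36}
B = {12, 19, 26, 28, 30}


Set A = {11, 12, 15, 18, 36}
Set B = {12, 19, 26, 28, 30}
Check each element of B against A:
12 ∈ A, 19 ∉ A (include), 26 ∉ A (include), 28 ∉ A (include), 30 ∉ A (include)
Elements of B not in A: {19, 26, 28, 30}

{19, 26, 28, 30}


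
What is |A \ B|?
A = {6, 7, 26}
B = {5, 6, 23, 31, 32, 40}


Set A = {6, 7, 26}
Set B = {5, 6, 23, 31, 32, 40}
A \ B = {7, 26}
|A \ B| = 2

2


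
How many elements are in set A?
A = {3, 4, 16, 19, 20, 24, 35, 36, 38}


Set A = {3, 4, 16, 19, 20, 24, 35, 36, 38}
Listing elements: 3, 4, 16, 19, 20, 24, 35, 36, 38
Counting: 9 elements
|A| = 9

9


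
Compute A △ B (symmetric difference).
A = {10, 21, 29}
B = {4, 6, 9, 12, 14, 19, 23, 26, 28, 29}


Set A = {10, 21, 29}
Set B = {4, 6, 9, 12, 14, 19, 23, 26, 28, 29}
A △ B = (A \ B) ∪ (B \ A)
Elements in A but not B: {10, 21}
Elements in B but not A: {4, 6, 9, 12, 14, 19, 23, 26, 28}
A △ B = {4, 6, 9, 10, 12, 14, 19, 21, 23, 26, 28}

{4, 6, 9, 10, 12, 14, 19, 21, 23, 26, 28}


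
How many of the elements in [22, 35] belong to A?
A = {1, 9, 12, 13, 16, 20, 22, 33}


Set A = {1, 9, 12, 13, 16, 20, 22, 33}
Candidates: [22, 35]
Check each candidate:
22 ∈ A, 35 ∉ A
Count of candidates in A: 1

1


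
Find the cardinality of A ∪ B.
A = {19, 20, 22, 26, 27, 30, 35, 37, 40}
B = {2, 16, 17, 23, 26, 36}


Set A = {19, 20, 22, 26, 27, 30, 35, 37, 40}, |A| = 9
Set B = {2, 16, 17, 23, 26, 36}, |B| = 6
A ∩ B = {26}, |A ∩ B| = 1
|A ∪ B| = |A| + |B| - |A ∩ B| = 9 + 6 - 1 = 14

14


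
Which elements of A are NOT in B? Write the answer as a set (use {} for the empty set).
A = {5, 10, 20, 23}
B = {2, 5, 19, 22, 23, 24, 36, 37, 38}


Set A = {5, 10, 20, 23}
Set B = {2, 5, 19, 22, 23, 24, 36, 37, 38}
Check each element of A against B:
5 ∈ B, 10 ∉ B (include), 20 ∉ B (include), 23 ∈ B
Elements of A not in B: {10, 20}

{10, 20}


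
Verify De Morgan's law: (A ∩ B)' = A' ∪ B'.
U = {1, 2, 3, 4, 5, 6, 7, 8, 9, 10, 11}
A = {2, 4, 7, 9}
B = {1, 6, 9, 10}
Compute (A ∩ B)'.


U = {1, 2, 3, 4, 5, 6, 7, 8, 9, 10, 11}
A = {2, 4, 7, 9}, B = {1, 6, 9, 10}
A ∩ B = {9}
(A ∩ B)' = U \ (A ∩ B) = {1, 2, 3, 4, 5, 6, 7, 8, 10, 11}
Verification via A' ∪ B': A' = {1, 3, 5, 6, 8, 10, 11}, B' = {2, 3, 4, 5, 7, 8, 11}
A' ∪ B' = {1, 2, 3, 4, 5, 6, 7, 8, 10, 11} ✓

{1, 2, 3, 4, 5, 6, 7, 8, 10, 11}


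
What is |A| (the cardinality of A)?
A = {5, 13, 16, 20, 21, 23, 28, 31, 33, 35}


Set A = {5, 13, 16, 20, 21, 23, 28, 31, 33, 35}
Listing elements: 5, 13, 16, 20, 21, 23, 28, 31, 33, 35
Counting: 10 elements
|A| = 10

10


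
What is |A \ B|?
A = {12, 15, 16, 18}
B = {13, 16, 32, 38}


Set A = {12, 15, 16, 18}
Set B = {13, 16, 32, 38}
A \ B = {12, 15, 18}
|A \ B| = 3

3


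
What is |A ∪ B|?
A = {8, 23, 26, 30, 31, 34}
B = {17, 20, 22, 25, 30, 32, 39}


Set A = {8, 23, 26, 30, 31, 34}, |A| = 6
Set B = {17, 20, 22, 25, 30, 32, 39}, |B| = 7
A ∩ B = {30}, |A ∩ B| = 1
|A ∪ B| = |A| + |B| - |A ∩ B| = 6 + 7 - 1 = 12

12


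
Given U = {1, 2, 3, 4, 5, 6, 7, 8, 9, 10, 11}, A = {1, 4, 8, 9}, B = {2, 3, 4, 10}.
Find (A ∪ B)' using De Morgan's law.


U = {1, 2, 3, 4, 5, 6, 7, 8, 9, 10, 11}
A = {1, 4, 8, 9}, B = {2, 3, 4, 10}
A ∪ B = {1, 2, 3, 4, 8, 9, 10}
(A ∪ B)' = U \ (A ∪ B) = {5, 6, 7, 11}
Verification via A' ∩ B': A' = {2, 3, 5, 6, 7, 10, 11}, B' = {1, 5, 6, 7, 8, 9, 11}
A' ∩ B' = {5, 6, 7, 11} ✓

{5, 6, 7, 11}


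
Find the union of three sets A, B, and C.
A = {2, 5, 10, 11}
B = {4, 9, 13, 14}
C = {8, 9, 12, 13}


Set A = {2, 5, 10, 11}
Set B = {4, 9, 13, 14}
Set C = {8, 9, 12, 13}
First, A ∪ B = {2, 4, 5, 9, 10, 11, 13, 14}
Then, (A ∪ B) ∪ C = {2, 4, 5, 8, 9, 10, 11, 12, 13, 14}

{2, 4, 5, 8, 9, 10, 11, 12, 13, 14}


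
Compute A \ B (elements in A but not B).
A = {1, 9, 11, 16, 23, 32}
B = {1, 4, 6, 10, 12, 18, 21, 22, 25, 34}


Set A = {1, 9, 11, 16, 23, 32}
Set B = {1, 4, 6, 10, 12, 18, 21, 22, 25, 34}
A \ B includes elements in A that are not in B.
Check each element of A:
1 (in B, remove), 9 (not in B, keep), 11 (not in B, keep), 16 (not in B, keep), 23 (not in B, keep), 32 (not in B, keep)
A \ B = {9, 11, 16, 23, 32}

{9, 11, 16, 23, 32}


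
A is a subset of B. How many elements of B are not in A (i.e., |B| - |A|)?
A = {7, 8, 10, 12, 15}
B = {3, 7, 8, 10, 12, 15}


Set A = {7, 8, 10, 12, 15}, |A| = 5
Set B = {3, 7, 8, 10, 12, 15}, |B| = 6
Since A ⊆ B: B \ A = {3}
|B| - |A| = 6 - 5 = 1

1


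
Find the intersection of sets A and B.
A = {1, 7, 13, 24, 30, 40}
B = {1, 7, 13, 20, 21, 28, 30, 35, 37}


Set A = {1, 7, 13, 24, 30, 40}
Set B = {1, 7, 13, 20, 21, 28, 30, 35, 37}
A ∩ B includes only elements in both sets.
Check each element of A against B:
1 ✓, 7 ✓, 13 ✓, 24 ✗, 30 ✓, 40 ✗
A ∩ B = {1, 7, 13, 30}

{1, 7, 13, 30}


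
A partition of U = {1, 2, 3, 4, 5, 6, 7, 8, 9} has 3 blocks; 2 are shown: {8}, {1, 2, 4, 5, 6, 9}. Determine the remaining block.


U = {1, 2, 3, 4, 5, 6, 7, 8, 9}
Shown blocks: {8}, {1, 2, 4, 5, 6, 9}
A partition's blocks are pairwise disjoint and cover U, so the missing block = U \ (union of shown blocks).
Union of shown blocks: {1, 2, 4, 5, 6, 8, 9}
Missing block = U \ (union) = {3, 7}

{3, 7}


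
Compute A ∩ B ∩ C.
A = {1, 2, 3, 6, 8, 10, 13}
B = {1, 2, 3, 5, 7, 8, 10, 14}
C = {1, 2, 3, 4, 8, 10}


Set A = {1, 2, 3, 6, 8, 10, 13}
Set B = {1, 2, 3, 5, 7, 8, 10, 14}
Set C = {1, 2, 3, 4, 8, 10}
First, A ∩ B = {1, 2, 3, 8, 10}
Then, (A ∩ B) ∩ C = {1, 2, 3, 8, 10}

{1, 2, 3, 8, 10}


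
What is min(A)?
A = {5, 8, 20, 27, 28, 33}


Set A = {5, 8, 20, 27, 28, 33}
Elements in ascending order: 5, 8, 20, 27, 28, 33
The smallest element is 5.

5


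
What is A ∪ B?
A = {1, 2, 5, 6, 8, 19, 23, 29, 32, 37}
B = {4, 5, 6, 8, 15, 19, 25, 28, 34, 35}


Set A = {1, 2, 5, 6, 8, 19, 23, 29, 32, 37}
Set B = {4, 5, 6, 8, 15, 19, 25, 28, 34, 35}
A ∪ B includes all elements in either set.
Elements from A: {1, 2, 5, 6, 8, 19, 23, 29, 32, 37}
Elements from B not already included: {4, 15, 25, 28, 34, 35}
A ∪ B = {1, 2, 4, 5, 6, 8, 15, 19, 23, 25, 28, 29, 32, 34, 35, 37}

{1, 2, 4, 5, 6, 8, 15, 19, 23, 25, 28, 29, 32, 34, 35, 37}


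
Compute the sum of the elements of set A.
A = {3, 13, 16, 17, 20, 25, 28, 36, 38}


Set A = {3, 13, 16, 17, 20, 25, 28, 36, 38}
Sum = 3 + 13 + 16 + 17 + 20 + 25 + 28 + 36 + 38 = 196

196


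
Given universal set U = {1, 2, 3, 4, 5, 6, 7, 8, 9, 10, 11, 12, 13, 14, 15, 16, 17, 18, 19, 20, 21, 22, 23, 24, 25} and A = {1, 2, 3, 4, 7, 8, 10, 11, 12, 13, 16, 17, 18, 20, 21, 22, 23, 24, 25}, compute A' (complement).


Universal set U = {1, 2, 3, 4, 5, 6, 7, 8, 9, 10, 11, 12, 13, 14, 15, 16, 17, 18, 19, 20, 21, 22, 23, 24, 25}
Set A = {1, 2, 3, 4, 7, 8, 10, 11, 12, 13, 16, 17, 18, 20, 21, 22, 23, 24, 25}
A' = U \ A = elements in U but not in A
Checking each element of U:
1 (in A, exclude), 2 (in A, exclude), 3 (in A, exclude), 4 (in A, exclude), 5 (not in A, include), 6 (not in A, include), 7 (in A, exclude), 8 (in A, exclude), 9 (not in A, include), 10 (in A, exclude), 11 (in A, exclude), 12 (in A, exclude), 13 (in A, exclude), 14 (not in A, include), 15 (not in A, include), 16 (in A, exclude), 17 (in A, exclude), 18 (in A, exclude), 19 (not in A, include), 20 (in A, exclude), 21 (in A, exclude), 22 (in A, exclude), 23 (in A, exclude), 24 (in A, exclude), 25 (in A, exclude)
A' = {5, 6, 9, 14, 15, 19}

{5, 6, 9, 14, 15, 19}


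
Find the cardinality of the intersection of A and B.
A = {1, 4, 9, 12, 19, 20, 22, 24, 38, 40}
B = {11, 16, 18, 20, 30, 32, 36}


Set A = {1, 4, 9, 12, 19, 20, 22, 24, 38, 40}
Set B = {11, 16, 18, 20, 30, 32, 36}
A ∩ B = {20}
|A ∩ B| = 1

1


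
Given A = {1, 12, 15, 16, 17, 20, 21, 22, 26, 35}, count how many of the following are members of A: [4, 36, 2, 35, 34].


Set A = {1, 12, 15, 16, 17, 20, 21, 22, 26, 35}
Candidates: [4, 36, 2, 35, 34]
Check each candidate:
4 ∉ A, 36 ∉ A, 2 ∉ A, 35 ∈ A, 34 ∉ A
Count of candidates in A: 1

1


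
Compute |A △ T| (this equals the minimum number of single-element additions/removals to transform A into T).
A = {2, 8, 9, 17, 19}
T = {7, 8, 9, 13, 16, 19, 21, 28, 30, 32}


Set A = {2, 8, 9, 17, 19}
Set T = {7, 8, 9, 13, 16, 19, 21, 28, 30, 32}
Elements to remove from A (in A, not in T): {2, 17} → 2 removals
Elements to add to A (in T, not in A): {7, 13, 16, 21, 28, 30, 32} → 7 additions
Total edits = 2 + 7 = 9

9


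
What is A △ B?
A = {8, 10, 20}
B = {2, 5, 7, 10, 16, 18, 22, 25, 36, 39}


Set A = {8, 10, 20}
Set B = {2, 5, 7, 10, 16, 18, 22, 25, 36, 39}
A △ B = (A \ B) ∪ (B \ A)
Elements in A but not B: {8, 20}
Elements in B but not A: {2, 5, 7, 16, 18, 22, 25, 36, 39}
A △ B = {2, 5, 7, 8, 16, 18, 20, 22, 25, 36, 39}

{2, 5, 7, 8, 16, 18, 20, 22, 25, 36, 39}


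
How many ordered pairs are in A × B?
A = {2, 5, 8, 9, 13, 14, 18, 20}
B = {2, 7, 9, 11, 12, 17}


Set A = {2, 5, 8, 9, 13, 14, 18, 20} has 8 elements.
Set B = {2, 7, 9, 11, 12, 17} has 6 elements.
|A × B| = |A| × |B| = 8 × 6 = 48

48


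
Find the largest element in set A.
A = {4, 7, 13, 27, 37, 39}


Set A = {4, 7, 13, 27, 37, 39}
Elements in ascending order: 4, 7, 13, 27, 37, 39
The largest element is 39.

39


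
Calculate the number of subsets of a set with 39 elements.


The set has 39 elements.
The power set contains all possible subsets.
|P(A)| = 2^|A| = 2^39 = 549755813888

549755813888


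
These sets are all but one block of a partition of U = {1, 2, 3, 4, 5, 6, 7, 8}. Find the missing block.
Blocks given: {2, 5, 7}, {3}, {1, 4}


U = {1, 2, 3, 4, 5, 6, 7, 8}
Shown blocks: {2, 5, 7}, {3}, {1, 4}
A partition's blocks are pairwise disjoint and cover U, so the missing block = U \ (union of shown blocks).
Union of shown blocks: {1, 2, 3, 4, 5, 7}
Missing block = U \ (union) = {6, 8}

{6, 8}


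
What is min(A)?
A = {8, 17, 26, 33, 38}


Set A = {8, 17, 26, 33, 38}
Elements in ascending order: 8, 17, 26, 33, 38
The smallest element is 8.

8


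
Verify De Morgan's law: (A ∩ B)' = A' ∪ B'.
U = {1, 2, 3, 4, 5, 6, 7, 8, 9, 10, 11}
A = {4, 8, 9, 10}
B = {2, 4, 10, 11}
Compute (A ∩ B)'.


U = {1, 2, 3, 4, 5, 6, 7, 8, 9, 10, 11}
A = {4, 8, 9, 10}, B = {2, 4, 10, 11}
A ∩ B = {4, 10}
(A ∩ B)' = U \ (A ∩ B) = {1, 2, 3, 5, 6, 7, 8, 9, 11}
Verification via A' ∪ B': A' = {1, 2, 3, 5, 6, 7, 11}, B' = {1, 3, 5, 6, 7, 8, 9}
A' ∪ B' = {1, 2, 3, 5, 6, 7, 8, 9, 11} ✓

{1, 2, 3, 5, 6, 7, 8, 9, 11}


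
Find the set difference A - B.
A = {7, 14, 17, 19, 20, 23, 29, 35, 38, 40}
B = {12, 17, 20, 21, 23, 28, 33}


Set A = {7, 14, 17, 19, 20, 23, 29, 35, 38, 40}
Set B = {12, 17, 20, 21, 23, 28, 33}
A \ B includes elements in A that are not in B.
Check each element of A:
7 (not in B, keep), 14 (not in B, keep), 17 (in B, remove), 19 (not in B, keep), 20 (in B, remove), 23 (in B, remove), 29 (not in B, keep), 35 (not in B, keep), 38 (not in B, keep), 40 (not in B, keep)
A \ B = {7, 14, 19, 29, 35, 38, 40}

{7, 14, 19, 29, 35, 38, 40}


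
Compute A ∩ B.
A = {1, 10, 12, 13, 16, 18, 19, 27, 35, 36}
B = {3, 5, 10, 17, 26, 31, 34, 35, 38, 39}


Set A = {1, 10, 12, 13, 16, 18, 19, 27, 35, 36}
Set B = {3, 5, 10, 17, 26, 31, 34, 35, 38, 39}
A ∩ B includes only elements in both sets.
Check each element of A against B:
1 ✗, 10 ✓, 12 ✗, 13 ✗, 16 ✗, 18 ✗, 19 ✗, 27 ✗, 35 ✓, 36 ✗
A ∩ B = {10, 35}

{10, 35}


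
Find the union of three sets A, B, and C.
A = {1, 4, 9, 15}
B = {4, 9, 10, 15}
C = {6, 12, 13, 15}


Set A = {1, 4, 9, 15}
Set B = {4, 9, 10, 15}
Set C = {6, 12, 13, 15}
First, A ∪ B = {1, 4, 9, 10, 15}
Then, (A ∪ B) ∪ C = {1, 4, 6, 9, 10, 12, 13, 15}

{1, 4, 6, 9, 10, 12, 13, 15}


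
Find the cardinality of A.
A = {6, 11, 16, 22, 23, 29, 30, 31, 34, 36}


Set A = {6, 11, 16, 22, 23, 29, 30, 31, 34, 36}
Listing elements: 6, 11, 16, 22, 23, 29, 30, 31, 34, 36
Counting: 10 elements
|A| = 10

10


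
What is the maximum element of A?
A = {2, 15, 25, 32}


Set A = {2, 15, 25, 32}
Elements in ascending order: 2, 15, 25, 32
The largest element is 32.

32


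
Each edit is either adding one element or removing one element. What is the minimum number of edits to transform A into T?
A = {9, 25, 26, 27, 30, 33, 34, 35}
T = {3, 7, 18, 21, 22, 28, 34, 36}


Set A = {9, 25, 26, 27, 30, 33, 34, 35}
Set T = {3, 7, 18, 21, 22, 28, 34, 36}
Elements to remove from A (in A, not in T): {9, 25, 26, 27, 30, 33, 35} → 7 removals
Elements to add to A (in T, not in A): {3, 7, 18, 21, 22, 28, 36} → 7 additions
Total edits = 7 + 7 = 14

14


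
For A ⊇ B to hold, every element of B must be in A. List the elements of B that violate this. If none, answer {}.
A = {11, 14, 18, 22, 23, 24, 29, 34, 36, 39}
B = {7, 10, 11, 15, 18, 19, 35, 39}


Set A = {11, 14, 18, 22, 23, 24, 29, 34, 36, 39}
Set B = {7, 10, 11, 15, 18, 19, 35, 39}
Check each element of B against A:
7 ∉ A (include), 10 ∉ A (include), 11 ∈ A, 15 ∉ A (include), 18 ∈ A, 19 ∉ A (include), 35 ∉ A (include), 39 ∈ A
Elements of B not in A: {7, 10, 15, 19, 35}

{7, 10, 15, 19, 35}


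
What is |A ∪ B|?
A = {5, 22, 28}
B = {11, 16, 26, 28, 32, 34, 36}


Set A = {5, 22, 28}, |A| = 3
Set B = {11, 16, 26, 28, 32, 34, 36}, |B| = 7
A ∩ B = {28}, |A ∩ B| = 1
|A ∪ B| = |A| + |B| - |A ∩ B| = 3 + 7 - 1 = 9

9


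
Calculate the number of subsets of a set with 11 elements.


The set has 11 elements.
The power set contains all possible subsets.
|P(A)| = 2^|A| = 2^11 = 2048

2048


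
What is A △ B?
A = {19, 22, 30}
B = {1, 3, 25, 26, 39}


Set A = {19, 22, 30}
Set B = {1, 3, 25, 26, 39}
A △ B = (A \ B) ∪ (B \ A)
Elements in A but not B: {19, 22, 30}
Elements in B but not A: {1, 3, 25, 26, 39}
A △ B = {1, 3, 19, 22, 25, 26, 30, 39}

{1, 3, 19, 22, 25, 26, 30, 39}


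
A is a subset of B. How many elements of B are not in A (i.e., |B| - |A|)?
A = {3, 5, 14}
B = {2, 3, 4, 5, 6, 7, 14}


Set A = {3, 5, 14}, |A| = 3
Set B = {2, 3, 4, 5, 6, 7, 14}, |B| = 7
Since A ⊆ B: B \ A = {2, 4, 6, 7}
|B| - |A| = 7 - 3 = 4

4


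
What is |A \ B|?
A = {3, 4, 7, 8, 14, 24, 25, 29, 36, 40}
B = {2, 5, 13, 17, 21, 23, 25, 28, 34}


Set A = {3, 4, 7, 8, 14, 24, 25, 29, 36, 40}
Set B = {2, 5, 13, 17, 21, 23, 25, 28, 34}
A \ B = {3, 4, 7, 8, 14, 24, 29, 36, 40}
|A \ B| = 9

9


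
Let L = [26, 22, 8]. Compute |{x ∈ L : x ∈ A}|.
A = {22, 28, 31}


Set A = {22, 28, 31}
Candidates: [26, 22, 8]
Check each candidate:
26 ∉ A, 22 ∈ A, 8 ∉ A
Count of candidates in A: 1

1


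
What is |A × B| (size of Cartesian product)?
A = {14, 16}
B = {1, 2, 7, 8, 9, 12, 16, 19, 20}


Set A = {14, 16} has 2 elements.
Set B = {1, 2, 7, 8, 9, 12, 16, 19, 20} has 9 elements.
|A × B| = |A| × |B| = 2 × 9 = 18

18


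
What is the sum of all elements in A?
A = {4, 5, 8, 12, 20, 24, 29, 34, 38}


Set A = {4, 5, 8, 12, 20, 24, 29, 34, 38}
Sum = 4 + 5 + 8 + 12 + 20 + 24 + 29 + 34 + 38 = 174

174


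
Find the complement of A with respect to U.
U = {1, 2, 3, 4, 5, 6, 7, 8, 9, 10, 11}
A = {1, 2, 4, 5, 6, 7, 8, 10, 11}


Universal set U = {1, 2, 3, 4, 5, 6, 7, 8, 9, 10, 11}
Set A = {1, 2, 4, 5, 6, 7, 8, 10, 11}
A' = U \ A = elements in U but not in A
Checking each element of U:
1 (in A, exclude), 2 (in A, exclude), 3 (not in A, include), 4 (in A, exclude), 5 (in A, exclude), 6 (in A, exclude), 7 (in A, exclude), 8 (in A, exclude), 9 (not in A, include), 10 (in A, exclude), 11 (in A, exclude)
A' = {3, 9}

{3, 9}


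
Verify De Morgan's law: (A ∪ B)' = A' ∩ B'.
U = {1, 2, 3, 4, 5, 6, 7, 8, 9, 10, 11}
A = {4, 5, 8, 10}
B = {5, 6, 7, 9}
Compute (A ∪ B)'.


U = {1, 2, 3, 4, 5, 6, 7, 8, 9, 10, 11}
A = {4, 5, 8, 10}, B = {5, 6, 7, 9}
A ∪ B = {4, 5, 6, 7, 8, 9, 10}
(A ∪ B)' = U \ (A ∪ B) = {1, 2, 3, 11}
Verification via A' ∩ B': A' = {1, 2, 3, 6, 7, 9, 11}, B' = {1, 2, 3, 4, 8, 10, 11}
A' ∩ B' = {1, 2, 3, 11} ✓

{1, 2, 3, 11}


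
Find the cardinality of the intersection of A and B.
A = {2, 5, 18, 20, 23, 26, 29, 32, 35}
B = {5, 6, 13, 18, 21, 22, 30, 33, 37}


Set A = {2, 5, 18, 20, 23, 26, 29, 32, 35}
Set B = {5, 6, 13, 18, 21, 22, 30, 33, 37}
A ∩ B = {5, 18}
|A ∩ B| = 2

2


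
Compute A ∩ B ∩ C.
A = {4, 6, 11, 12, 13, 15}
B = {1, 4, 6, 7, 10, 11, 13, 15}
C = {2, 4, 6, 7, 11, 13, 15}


Set A = {4, 6, 11, 12, 13, 15}
Set B = {1, 4, 6, 7, 10, 11, 13, 15}
Set C = {2, 4, 6, 7, 11, 13, 15}
First, A ∩ B = {4, 6, 11, 13, 15}
Then, (A ∩ B) ∩ C = {4, 6, 11, 13, 15}

{4, 6, 11, 13, 15}


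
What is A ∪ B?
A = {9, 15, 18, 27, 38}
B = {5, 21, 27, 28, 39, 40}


Set A = {9, 15, 18, 27, 38}
Set B = {5, 21, 27, 28, 39, 40}
A ∪ B includes all elements in either set.
Elements from A: {9, 15, 18, 27, 38}
Elements from B not already included: {5, 21, 28, 39, 40}
A ∪ B = {5, 9, 15, 18, 21, 27, 28, 38, 39, 40}

{5, 9, 15, 18, 21, 27, 28, 38, 39, 40}


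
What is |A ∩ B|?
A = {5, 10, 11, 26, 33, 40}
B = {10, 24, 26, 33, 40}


Set A = {5, 10, 11, 26, 33, 40}
Set B = {10, 24, 26, 33, 40}
A ∩ B = {10, 26, 33, 40}
|A ∩ B| = 4

4


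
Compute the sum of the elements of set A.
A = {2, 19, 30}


Set A = {2, 19, 30}
Sum = 2 + 19 + 30 = 51

51


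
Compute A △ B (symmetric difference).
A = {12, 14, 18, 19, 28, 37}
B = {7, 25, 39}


Set A = {12, 14, 18, 19, 28, 37}
Set B = {7, 25, 39}
A △ B = (A \ B) ∪ (B \ A)
Elements in A but not B: {12, 14, 18, 19, 28, 37}
Elements in B but not A: {7, 25, 39}
A △ B = {7, 12, 14, 18, 19, 25, 28, 37, 39}

{7, 12, 14, 18, 19, 25, 28, 37, 39}


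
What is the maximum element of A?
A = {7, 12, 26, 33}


Set A = {7, 12, 26, 33}
Elements in ascending order: 7, 12, 26, 33
The largest element is 33.

33


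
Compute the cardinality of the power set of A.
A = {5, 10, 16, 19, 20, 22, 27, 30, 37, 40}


Set A = {5, 10, 16, 19, 20, 22, 27, 30, 37, 40}
|A| = 10
The power set P(A) contains all subsets of A.
|P(A)| = 2^|A| = 2^10 = 1024

1024


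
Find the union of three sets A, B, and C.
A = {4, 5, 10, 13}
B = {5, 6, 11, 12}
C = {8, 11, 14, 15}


Set A = {4, 5, 10, 13}
Set B = {5, 6, 11, 12}
Set C = {8, 11, 14, 15}
First, A ∪ B = {4, 5, 6, 10, 11, 12, 13}
Then, (A ∪ B) ∪ C = {4, 5, 6, 8, 10, 11, 12, 13, 14, 15}

{4, 5, 6, 8, 10, 11, 12, 13, 14, 15}


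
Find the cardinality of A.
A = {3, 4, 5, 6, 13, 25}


Set A = {3, 4, 5, 6, 13, 25}
Listing elements: 3, 4, 5, 6, 13, 25
Counting: 6 elements
|A| = 6

6


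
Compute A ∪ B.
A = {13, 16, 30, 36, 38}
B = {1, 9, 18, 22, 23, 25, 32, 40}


Set A = {13, 16, 30, 36, 38}
Set B = {1, 9, 18, 22, 23, 25, 32, 40}
A ∪ B includes all elements in either set.
Elements from A: {13, 16, 30, 36, 38}
Elements from B not already included: {1, 9, 18, 22, 23, 25, 32, 40}
A ∪ B = {1, 9, 13, 16, 18, 22, 23, 25, 30, 32, 36, 38, 40}

{1, 9, 13, 16, 18, 22, 23, 25, 30, 32, 36, 38, 40}


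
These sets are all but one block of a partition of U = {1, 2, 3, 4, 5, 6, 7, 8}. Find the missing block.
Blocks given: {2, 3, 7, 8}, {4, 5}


U = {1, 2, 3, 4, 5, 6, 7, 8}
Shown blocks: {2, 3, 7, 8}, {4, 5}
A partition's blocks are pairwise disjoint and cover U, so the missing block = U \ (union of shown blocks).
Union of shown blocks: {2, 3, 4, 5, 7, 8}
Missing block = U \ (union) = {1, 6}

{1, 6}


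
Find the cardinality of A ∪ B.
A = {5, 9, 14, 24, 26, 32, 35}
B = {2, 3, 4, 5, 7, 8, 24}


Set A = {5, 9, 14, 24, 26, 32, 35}, |A| = 7
Set B = {2, 3, 4, 5, 7, 8, 24}, |B| = 7
A ∩ B = {5, 24}, |A ∩ B| = 2
|A ∪ B| = |A| + |B| - |A ∩ B| = 7 + 7 - 2 = 12

12


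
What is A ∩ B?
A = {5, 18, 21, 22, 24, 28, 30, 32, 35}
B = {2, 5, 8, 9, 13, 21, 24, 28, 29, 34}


Set A = {5, 18, 21, 22, 24, 28, 30, 32, 35}
Set B = {2, 5, 8, 9, 13, 21, 24, 28, 29, 34}
A ∩ B includes only elements in both sets.
Check each element of A against B:
5 ✓, 18 ✗, 21 ✓, 22 ✗, 24 ✓, 28 ✓, 30 ✗, 32 ✗, 35 ✗
A ∩ B = {5, 21, 24, 28}

{5, 21, 24, 28}


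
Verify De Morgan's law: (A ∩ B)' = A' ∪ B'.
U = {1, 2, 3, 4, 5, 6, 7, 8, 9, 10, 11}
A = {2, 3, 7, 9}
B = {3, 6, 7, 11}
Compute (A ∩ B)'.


U = {1, 2, 3, 4, 5, 6, 7, 8, 9, 10, 11}
A = {2, 3, 7, 9}, B = {3, 6, 7, 11}
A ∩ B = {3, 7}
(A ∩ B)' = U \ (A ∩ B) = {1, 2, 4, 5, 6, 8, 9, 10, 11}
Verification via A' ∪ B': A' = {1, 4, 5, 6, 8, 10, 11}, B' = {1, 2, 4, 5, 8, 9, 10}
A' ∪ B' = {1, 2, 4, 5, 6, 8, 9, 10, 11} ✓

{1, 2, 4, 5, 6, 8, 9, 10, 11}


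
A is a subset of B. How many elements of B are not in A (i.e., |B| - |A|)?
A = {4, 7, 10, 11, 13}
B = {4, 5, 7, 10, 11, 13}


Set A = {4, 7, 10, 11, 13}, |A| = 5
Set B = {4, 5, 7, 10, 11, 13}, |B| = 6
Since A ⊆ B: B \ A = {5}
|B| - |A| = 6 - 5 = 1

1


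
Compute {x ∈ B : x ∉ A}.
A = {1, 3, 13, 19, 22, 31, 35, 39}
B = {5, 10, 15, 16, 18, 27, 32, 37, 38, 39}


Set A = {1, 3, 13, 19, 22, 31, 35, 39}
Set B = {5, 10, 15, 16, 18, 27, 32, 37, 38, 39}
Check each element of B against A:
5 ∉ A (include), 10 ∉ A (include), 15 ∉ A (include), 16 ∉ A (include), 18 ∉ A (include), 27 ∉ A (include), 32 ∉ A (include), 37 ∉ A (include), 38 ∉ A (include), 39 ∈ A
Elements of B not in A: {5, 10, 15, 16, 18, 27, 32, 37, 38}

{5, 10, 15, 16, 18, 27, 32, 37, 38}


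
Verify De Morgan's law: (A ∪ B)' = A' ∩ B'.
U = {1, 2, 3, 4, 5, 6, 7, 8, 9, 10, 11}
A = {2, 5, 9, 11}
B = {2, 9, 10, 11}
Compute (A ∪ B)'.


U = {1, 2, 3, 4, 5, 6, 7, 8, 9, 10, 11}
A = {2, 5, 9, 11}, B = {2, 9, 10, 11}
A ∪ B = {2, 5, 9, 10, 11}
(A ∪ B)' = U \ (A ∪ B) = {1, 3, 4, 6, 7, 8}
Verification via A' ∩ B': A' = {1, 3, 4, 6, 7, 8, 10}, B' = {1, 3, 4, 5, 6, 7, 8}
A' ∩ B' = {1, 3, 4, 6, 7, 8} ✓

{1, 3, 4, 6, 7, 8}
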